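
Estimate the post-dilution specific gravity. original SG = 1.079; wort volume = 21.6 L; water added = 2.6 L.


SG_new = 1 + (SG_old − 1)·V_old/(V_old + V_water)
pts = (1.079 − 1)·1000·21.6/(21.6 + 2.6) = 70.5124
SG_new = 1 + 70.5124/1000

1.0705


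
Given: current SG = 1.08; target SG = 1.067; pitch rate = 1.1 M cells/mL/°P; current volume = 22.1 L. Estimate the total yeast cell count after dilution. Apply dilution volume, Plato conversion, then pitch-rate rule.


V_w = V·((SG_c−1)/(SG_t−1)−1);  °P = 259 − 259/SG_t;  cells = rate·(V+V_w)·°P
V_w = 22.1·((1.08−1)/(1.067−1)−1) = 4.2881
V_final = 22.1 + 4.2881 = 26.3881
°P = 259 − 259/1.067 = 16.2634
cells = 1.1·26.3881·16.2634

472.0742 billion cells


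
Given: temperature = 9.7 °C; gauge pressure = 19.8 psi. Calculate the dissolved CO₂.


vols = (P + 14.695)·(0.01821 + 0.09011·e^(−0.04·T))
vols = (19.8 + 14.695)·(0.01821 + 0.09011·e^(−0.04·9.7))

2.7369 volumes


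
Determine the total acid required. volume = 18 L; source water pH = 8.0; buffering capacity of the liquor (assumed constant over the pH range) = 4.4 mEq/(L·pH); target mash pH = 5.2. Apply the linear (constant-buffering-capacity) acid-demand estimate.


acid = buffering capacity · (pH_source − pH_target) · V
acid = 4.4 · (8.0 − 5.2) · 18

221.7600 mEq


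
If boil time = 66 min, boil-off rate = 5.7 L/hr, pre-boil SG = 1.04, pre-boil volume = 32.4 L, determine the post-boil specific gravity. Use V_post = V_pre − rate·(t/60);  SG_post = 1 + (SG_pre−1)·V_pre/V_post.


V_post = 32.4 − 5.7·(66/60) = 26.1300
SG_post = 1 + (1.04 − 1)·32.4/26.1300

1.0496


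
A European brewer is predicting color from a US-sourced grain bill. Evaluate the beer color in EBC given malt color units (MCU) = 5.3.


SRM = 1.4922·MCU^0.6859;  EBC = SRM·1.97
SRM = 1.4922·5.3^0.6859 = 4.6839
EBC = 4.6839·1.97

9.2273 EBC


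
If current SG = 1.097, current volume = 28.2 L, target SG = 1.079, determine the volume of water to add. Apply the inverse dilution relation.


V_water = V·((SG_curr − 1)/(SG_target − 1) − 1)
V_water = 28.2·((1.097 − 1)/(1.079 − 1) − 1)

6.4253 L


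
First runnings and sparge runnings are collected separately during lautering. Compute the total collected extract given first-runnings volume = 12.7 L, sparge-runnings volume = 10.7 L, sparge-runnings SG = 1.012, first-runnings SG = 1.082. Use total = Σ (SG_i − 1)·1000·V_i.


first = (1.082 − 1)·1000·12.7 = 1041.4000
sparge = (1.012 − 1)·1000·10.7 = 128.4000
total = 1041.4000 + 128.4000

1169.8000 gravity·L


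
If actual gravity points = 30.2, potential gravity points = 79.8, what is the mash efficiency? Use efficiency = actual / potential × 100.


efficiency = 30.2 / 79.8 × 100

37.8446 %


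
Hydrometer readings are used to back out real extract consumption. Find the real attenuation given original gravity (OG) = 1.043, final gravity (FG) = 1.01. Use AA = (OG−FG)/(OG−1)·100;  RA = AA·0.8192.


AA = (1.043 − 1.01)/(1.043 − 1)·100 = 76.7442
RA = 76.7442·0.8192

62.8688 %


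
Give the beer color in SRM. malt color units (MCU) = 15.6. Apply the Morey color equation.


SRM = 1.4922 · MCU^0.6859
SRM = 1.4922 · 15.6^0.6859

9.8218 SRM


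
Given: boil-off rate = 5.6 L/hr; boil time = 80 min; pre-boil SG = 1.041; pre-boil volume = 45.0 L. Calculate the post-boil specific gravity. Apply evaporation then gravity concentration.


V_post = V_pre − rate·(t/60);  SG_post = 1 + (SG_pre−1)·V_pre/V_post
V_post = 45.0 − 5.6·(80/60) = 37.5333
SG_post = 1 + (1.041 − 1)·45.0/37.5333

1.0492


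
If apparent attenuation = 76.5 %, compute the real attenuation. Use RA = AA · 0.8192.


RA = 76.5 · 0.8192

62.6688 %


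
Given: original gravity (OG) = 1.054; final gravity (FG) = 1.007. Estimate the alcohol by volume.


ABV = (OG − FG) · 131.25
ABV = (1.054 − 1.007) · 131.25

6.1688 % ABV


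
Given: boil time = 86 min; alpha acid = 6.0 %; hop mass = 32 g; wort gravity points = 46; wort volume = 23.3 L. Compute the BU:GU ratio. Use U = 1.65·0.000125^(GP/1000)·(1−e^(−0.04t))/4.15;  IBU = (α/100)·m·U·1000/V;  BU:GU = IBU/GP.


U = 1.65·0.000125^(46/1000)·(1−e^(−0.04·86))/4.15 = 0.2545
IBU = (6.0/100)·32·0.2545·1000/23.3 = 20.9742
BU:GU = 20.9742/46

0.4560


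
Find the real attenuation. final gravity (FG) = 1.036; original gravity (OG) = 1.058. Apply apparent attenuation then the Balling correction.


AA = (OG−FG)/(OG−1)·100;  RA = AA·0.8192
AA = (1.058 − 1.036)/(1.058 − 1)·100 = 37.9310
RA = 37.9310·0.8192

31.0731 %


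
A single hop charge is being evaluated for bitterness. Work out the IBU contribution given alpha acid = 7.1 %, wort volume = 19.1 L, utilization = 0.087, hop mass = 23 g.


IBU = (α/100)·mass·U·1000 / V
IBU = (7.1/100)·23·0.087·1000 / 19.1

7.4383 IBU


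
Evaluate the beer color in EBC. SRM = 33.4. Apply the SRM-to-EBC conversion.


EBC = SRM · 1.97
EBC = 33.4 · 1.97

65.7980 EBC


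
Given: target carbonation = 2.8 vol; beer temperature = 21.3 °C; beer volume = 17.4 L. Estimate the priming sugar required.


residual = 14.695·(0.01821 + 0.09011·e^(−0.04·T));  sugar = (target − residual)·4.0·V
residual = 14.695·(0.01821 + 0.09011·e^(−0.04·21.3)) = 0.8324
sugar = (2.8 − 0.8324)·4.0·17.4

136.9426 g


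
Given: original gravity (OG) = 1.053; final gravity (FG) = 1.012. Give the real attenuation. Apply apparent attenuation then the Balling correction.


AA = (OG−FG)/(OG−1)·100;  RA = AA·0.8192
AA = (1.053 − 1.012)/(1.053 − 1)·100 = 77.3585
RA = 77.3585·0.8192

63.3721 %


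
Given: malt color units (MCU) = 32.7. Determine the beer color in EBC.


SRM = 1.4922·MCU^0.6859;  EBC = SRM·1.97
SRM = 1.4922·32.7^0.6859 = 16.3176
EBC = 16.3176·1.97

32.1456 EBC


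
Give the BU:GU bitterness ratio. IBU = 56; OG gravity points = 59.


BU:GU = IBU / OG_points
BU:GU = 56 / 59

0.9492


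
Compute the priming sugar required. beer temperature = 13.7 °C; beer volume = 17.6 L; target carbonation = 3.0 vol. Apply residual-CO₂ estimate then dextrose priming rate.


residual = 14.695·(0.01821 + 0.09011·e^(−0.04·T));  sugar = (target − residual)·4.0·V
residual = 14.695·(0.01821 + 0.09011·e^(−0.04·13.7)) = 1.0331
sugar = (3.0 − 1.0331)·4.0·17.6

138.4695 g


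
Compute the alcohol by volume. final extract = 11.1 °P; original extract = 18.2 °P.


SG = 259/(259 − P);  ABV = (OG − FG)·131.25
OG = 259/(259 − 18.2) = 1.0756
FG = 259/(259 − 11.1) = 1.0448
ABV = (1.0756 − 1.0448)·131.25

4.0432 % ABV


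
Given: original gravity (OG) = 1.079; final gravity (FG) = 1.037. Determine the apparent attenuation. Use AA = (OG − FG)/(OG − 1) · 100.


AA = (1.079 − 1.037)/(1.079 − 1) · 100

53.1646 %


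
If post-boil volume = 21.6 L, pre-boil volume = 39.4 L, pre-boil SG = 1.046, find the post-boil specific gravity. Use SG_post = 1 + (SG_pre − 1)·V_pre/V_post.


pts_pre = (1.046 − 1)·1000 = 46.0000
pts_post = 46.0000·39.4/21.6 = 83.9074
SG_post = 1 + 83.9074/1000

1.0839


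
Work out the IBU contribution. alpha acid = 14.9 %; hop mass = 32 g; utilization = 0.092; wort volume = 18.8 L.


IBU = (α/100)·mass·U·1000 / V
IBU = (14.9/100)·32·0.092·1000 / 18.8

23.3328 IBU


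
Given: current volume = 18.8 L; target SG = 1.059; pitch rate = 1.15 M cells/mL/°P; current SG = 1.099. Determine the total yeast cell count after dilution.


V_w = V·((SG_c−1)/(SG_t−1)−1);  °P = 259 − 259/SG_t;  cells = rate·(V+V_w)·°P
V_w = 18.8·((1.099−1)/(1.059−1)−1) = 12.7458
V_final = 18.8 + 12.7458 = 31.5458
°P = 259 − 259/1.059 = 14.4297
cells = 1.15·31.5458·14.4297

523.4735 billion cells


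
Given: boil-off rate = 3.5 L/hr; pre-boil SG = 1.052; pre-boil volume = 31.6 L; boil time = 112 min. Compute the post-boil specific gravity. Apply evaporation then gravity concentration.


V_post = V_pre − rate·(t/60);  SG_post = 1 + (SG_pre−1)·V_pre/V_post
V_post = 31.6 − 3.5·(112/60) = 25.0667
SG_post = 1 + (1.052 − 1)·31.6/25.0667

1.0656


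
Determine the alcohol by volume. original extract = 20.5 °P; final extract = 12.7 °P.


SG = 259/(259 − P);  ABV = (OG − FG)·131.25
OG = 259/(259 − 20.5) = 1.0860
FG = 259/(259 − 12.7) = 1.0516
ABV = (1.0860 − 1.0516)·131.25

4.5138 % ABV


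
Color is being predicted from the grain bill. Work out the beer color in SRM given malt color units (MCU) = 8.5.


SRM = 1.4922 · MCU^0.6859
SRM = 1.4922 · 8.5^0.6859

6.4761 SRM


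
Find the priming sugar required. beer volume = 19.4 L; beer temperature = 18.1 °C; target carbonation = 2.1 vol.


residual = 14.695·(0.01821 + 0.09011·e^(−0.04·T));  sugar = (target − residual)·4.0·V
residual = 14.695·(0.01821 + 0.09011·e^(−0.04·18.1)) = 0.9096
sugar = (2.1 − 0.9096)·4.0·19.4

92.3778 g


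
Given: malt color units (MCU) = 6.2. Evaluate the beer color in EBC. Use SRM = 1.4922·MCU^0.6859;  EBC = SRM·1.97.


SRM = 1.4922·6.2^0.6859 = 5.2159
EBC = 5.2159·1.97

10.2753 EBC


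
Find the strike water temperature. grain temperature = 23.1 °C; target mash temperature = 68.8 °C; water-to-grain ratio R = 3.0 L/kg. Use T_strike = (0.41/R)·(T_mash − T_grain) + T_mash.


T_strike = (0.41/3.0)·(68.8 − 23.1) + 68.8

75.0457 °C


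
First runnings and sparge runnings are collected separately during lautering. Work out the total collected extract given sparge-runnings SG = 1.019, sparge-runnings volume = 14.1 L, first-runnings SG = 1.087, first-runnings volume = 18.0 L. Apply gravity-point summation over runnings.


total = Σ (SG_i − 1)·1000·V_i
first = (1.087 − 1)·1000·18.0 = 1566.0000
sparge = (1.019 − 1)·1000·14.1 = 267.9000
total = 1566.0000 + 267.9000

1833.9000 gravity·L


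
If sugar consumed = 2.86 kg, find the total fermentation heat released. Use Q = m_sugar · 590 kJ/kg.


Q = 2.86 · 590

1687.4000 kJ


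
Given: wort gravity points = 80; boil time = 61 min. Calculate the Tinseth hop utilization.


U = 1.65·0.000125^(GP/1000) · (1 − e^(−0.04·t))/4.15
bigness = 1.65·0.000125^(80/1000) = 0.8040
boil_factor = (1 − e^(−0.04·61))/4.15 = 0.2200
U = 0.8040 · 0.2200

0.1768


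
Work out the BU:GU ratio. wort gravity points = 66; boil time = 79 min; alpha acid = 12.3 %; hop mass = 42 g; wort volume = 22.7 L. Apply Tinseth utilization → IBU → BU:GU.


U = 1.65·0.000125^(GP/1000)·(1−e^(−0.04t))/4.15;  IBU = (α/100)·m·U·1000/V;  BU:GU = IBU/GP
U = 1.65·0.000125^(66/1000)·(1−e^(−0.04·79))/4.15 = 0.2104
IBU = (12.3/100)·42·0.2104·1000/22.7 = 47.8777
BU:GU = 47.8777/66

0.7254


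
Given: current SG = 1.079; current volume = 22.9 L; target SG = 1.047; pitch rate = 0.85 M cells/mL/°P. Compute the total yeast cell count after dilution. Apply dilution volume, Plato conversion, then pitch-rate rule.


V_w = V·((SG_c−1)/(SG_t−1)−1);  °P = 259 − 259/SG_t;  cells = rate·(V+V_w)·°P
V_w = 22.9·((1.079−1)/(1.047−1)−1) = 15.5915
V_final = 22.9 + 15.5915 = 38.4915
°P = 259 − 259/1.047 = 11.6266
cells = 0.85·38.4915·11.6266

380.3948 billion cells


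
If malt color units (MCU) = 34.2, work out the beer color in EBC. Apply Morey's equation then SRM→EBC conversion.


SRM = 1.4922·MCU^0.6859;  EBC = SRM·1.97
SRM = 1.4922·34.2^0.6859 = 16.8273
EBC = 16.8273·1.97

33.1499 EBC


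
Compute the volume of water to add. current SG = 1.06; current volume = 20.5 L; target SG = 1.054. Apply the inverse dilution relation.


V_water = V·((SG_curr − 1)/(SG_target − 1) − 1)
V_water = 20.5·((1.06 − 1)/(1.054 − 1) − 1)

2.2778 L


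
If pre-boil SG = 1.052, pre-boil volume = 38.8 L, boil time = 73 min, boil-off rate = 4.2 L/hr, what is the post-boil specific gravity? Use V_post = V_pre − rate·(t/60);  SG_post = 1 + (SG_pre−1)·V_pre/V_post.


V_post = 38.8 − 4.2·(73/60) = 33.6900
SG_post = 1 + (1.052 − 1)·38.8/33.6900

1.0599


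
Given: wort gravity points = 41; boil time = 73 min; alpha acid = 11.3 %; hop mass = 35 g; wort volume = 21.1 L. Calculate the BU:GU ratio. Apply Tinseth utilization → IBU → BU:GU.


U = 1.65·0.000125^(GP/1000)·(1−e^(−0.04t))/4.15;  IBU = (α/100)·m·U·1000/V;  BU:GU = IBU/GP
U = 1.65·0.000125^(41/1000)·(1−e^(−0.04·73))/4.15 = 0.2602
IBU = (11.3/100)·35·0.2602·1000/21.1 = 48.7747
BU:GU = 48.7747/41

1.1896


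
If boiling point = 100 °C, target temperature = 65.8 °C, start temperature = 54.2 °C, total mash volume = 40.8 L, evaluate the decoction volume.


V_dec = V_total·(T_target − T_start)/(T_boil − T_start)
V_dec = 40.8·(65.8 − 54.2)/(100 − 54.2)

10.3336 L


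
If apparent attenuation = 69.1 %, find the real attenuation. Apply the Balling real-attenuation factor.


RA = AA · 0.8192
RA = 69.1 · 0.8192

56.6067 %


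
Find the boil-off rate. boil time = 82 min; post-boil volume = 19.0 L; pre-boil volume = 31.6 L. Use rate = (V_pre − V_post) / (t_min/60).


rate = (31.6 − 19.0) / (82/60)

9.2195 L/hr


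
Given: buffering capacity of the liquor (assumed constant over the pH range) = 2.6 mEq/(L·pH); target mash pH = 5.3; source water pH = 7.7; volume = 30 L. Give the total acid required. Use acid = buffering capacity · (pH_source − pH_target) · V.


acid = 2.6 · (7.7 − 5.3) · 30

187.2000 mEq


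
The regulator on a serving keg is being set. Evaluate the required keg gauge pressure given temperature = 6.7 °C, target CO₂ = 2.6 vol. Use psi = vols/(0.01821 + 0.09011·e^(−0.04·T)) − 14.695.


psi = 2.6/(0.01821 + 0.09011·e^(−0.04·6.7)) − 14.695

15.1435 psi


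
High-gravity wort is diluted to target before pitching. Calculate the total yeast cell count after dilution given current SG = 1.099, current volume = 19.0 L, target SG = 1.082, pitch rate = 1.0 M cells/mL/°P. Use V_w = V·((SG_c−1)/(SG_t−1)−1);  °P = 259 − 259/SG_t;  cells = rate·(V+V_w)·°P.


V_w = 19.0·((1.099−1)/(1.082−1)−1) = 3.9390
V_final = 19.0 + 3.9390 = 22.9390
°P = 259 − 259/1.082 = 19.6285
cells = 1.0·22.9390·19.6285

450.2579 billion cells


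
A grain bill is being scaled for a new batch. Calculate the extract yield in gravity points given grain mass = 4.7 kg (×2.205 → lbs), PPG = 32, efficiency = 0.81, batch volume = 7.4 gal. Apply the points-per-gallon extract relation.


points = lbs × PPG × eff / vol
lbs = 4.7 × 2.205 = 10.3635
points = 10.3635 × 32 × 0.81 / 7.4

36.3003 points


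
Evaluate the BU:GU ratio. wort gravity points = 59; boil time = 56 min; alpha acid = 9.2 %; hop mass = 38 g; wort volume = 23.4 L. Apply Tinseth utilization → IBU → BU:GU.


U = 1.65·0.000125^(GP/1000)·(1−e^(−0.04t))/4.15;  IBU = (α/100)·m·U·1000/V;  BU:GU = IBU/GP
U = 1.65·0.000125^(59/1000)·(1−e^(−0.04·56))/4.15 = 0.2091
IBU = (9.2/100)·38·0.2091·1000/23.4 = 31.2337
BU:GU = 31.2337/59

0.5294


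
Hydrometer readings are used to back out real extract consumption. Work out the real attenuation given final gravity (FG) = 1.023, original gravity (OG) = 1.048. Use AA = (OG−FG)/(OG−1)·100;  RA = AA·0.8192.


AA = (1.048 − 1.023)/(1.048 − 1)·100 = 52.0833
RA = 52.0833·0.8192

42.6667 %


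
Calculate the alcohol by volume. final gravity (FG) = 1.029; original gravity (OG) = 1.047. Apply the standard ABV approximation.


ABV = (OG − FG) · 131.25
ABV = (1.047 − 1.029) · 131.25

2.3625 % ABV


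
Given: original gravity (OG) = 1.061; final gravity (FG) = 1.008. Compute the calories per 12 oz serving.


ABW = (OG−FG)·131.25·0.79/FG;  °P = 259 − 259/SG (for OG→OE and FG→AE);  RE = 0.1808·OE + 0.8192·AE;  Cal = (6.9·ABW + 4·(RE−0.1))·FG·3.55
ABW = (1.061 − 1.008)·131.25·0.79/1.008 = 5.4518
OE = 259 − 259/1.061 = 14.8907 °P
AE = 259 − 259/1.008 = 2.0556 °P
RE = 0.1808·14.8907 + 0.8192·2.0556 = 4.3761 °P
Cal = (6.9·5.4518 + 4·(4.3761−0.1))·1.008·3.55

195.8178 kcal


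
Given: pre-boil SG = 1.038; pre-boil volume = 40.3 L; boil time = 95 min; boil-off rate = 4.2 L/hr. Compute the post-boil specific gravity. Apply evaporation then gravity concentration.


V_post = V_pre − rate·(t/60);  SG_post = 1 + (SG_pre−1)·V_pre/V_post
V_post = 40.3 − 4.2·(95/60) = 33.6500
SG_post = 1 + (1.038 − 1)·40.3/33.6500

1.0455


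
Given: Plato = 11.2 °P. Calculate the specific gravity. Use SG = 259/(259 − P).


SG = 259/(259 − 11.2)

1.0452


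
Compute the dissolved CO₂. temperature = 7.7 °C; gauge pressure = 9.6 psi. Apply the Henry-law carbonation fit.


vols = (P + 14.695)·(0.01821 + 0.09011·e^(−0.04·T))
vols = (9.6 + 14.695)·(0.01821 + 0.09011·e^(−0.04·7.7))

2.0513 volumes


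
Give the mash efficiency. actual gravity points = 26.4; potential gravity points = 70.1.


efficiency = actual / potential × 100
efficiency = 26.4 / 70.1 × 100

37.6605 %


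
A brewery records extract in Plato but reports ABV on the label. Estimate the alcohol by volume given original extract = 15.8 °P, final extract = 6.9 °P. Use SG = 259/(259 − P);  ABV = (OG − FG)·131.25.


OG = 259/(259 − 15.8) = 1.0650
FG = 259/(259 − 6.9) = 1.0274
ABV = (1.0650 − 1.0274)·131.25

4.9346 % ABV


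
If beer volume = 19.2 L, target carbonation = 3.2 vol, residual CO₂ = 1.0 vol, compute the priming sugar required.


sugar = (target − residual)·4.0·V
sugar = (3.2 − 1.0)·4.0·19.2

168.9600 g


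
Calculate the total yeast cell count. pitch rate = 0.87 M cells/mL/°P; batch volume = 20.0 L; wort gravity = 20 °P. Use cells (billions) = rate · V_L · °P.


cells = 0.87 · 20.0 · 20

348.0000 billion cells


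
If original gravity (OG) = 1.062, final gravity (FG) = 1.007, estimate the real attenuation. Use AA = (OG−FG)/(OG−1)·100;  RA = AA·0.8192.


AA = (1.062 − 1.007)/(1.062 − 1)·100 = 88.7097
RA = 88.7097·0.8192

72.6710 %


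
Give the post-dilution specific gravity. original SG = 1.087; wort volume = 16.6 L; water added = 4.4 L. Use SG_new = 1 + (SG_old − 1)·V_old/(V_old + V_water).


pts = (1.087 − 1)·1000·16.6/(16.6 + 4.4) = 68.7714
SG_new = 1 + 68.7714/1000

1.0688


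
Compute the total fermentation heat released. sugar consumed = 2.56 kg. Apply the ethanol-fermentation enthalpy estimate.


Q = m_sugar · 590 kJ/kg
Q = 2.56 · 590

1510.4000 kJ


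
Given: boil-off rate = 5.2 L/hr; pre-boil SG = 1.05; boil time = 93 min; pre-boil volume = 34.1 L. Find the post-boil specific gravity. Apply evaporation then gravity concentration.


V_post = V_pre − rate·(t/60);  SG_post = 1 + (SG_pre−1)·V_pre/V_post
V_post = 34.1 − 5.2·(93/60) = 26.0400
SG_post = 1 + (1.05 − 1)·34.1/26.0400

1.0655


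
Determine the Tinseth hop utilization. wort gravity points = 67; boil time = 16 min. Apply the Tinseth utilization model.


U = 1.65·0.000125^(GP/1000) · (1 − e^(−0.04·t))/4.15
bigness = 1.65·0.000125^(67/1000) = 0.9036
boil_factor = (1 − e^(−0.04·16))/4.15 = 0.1139
U = 0.9036 · 0.1139

0.1029


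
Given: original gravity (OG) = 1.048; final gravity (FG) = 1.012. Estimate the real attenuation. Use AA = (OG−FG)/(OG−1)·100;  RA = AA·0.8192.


AA = (1.048 − 1.012)/(1.048 − 1)·100 = 75.0000
RA = 75.0000·0.8192

61.4400 %


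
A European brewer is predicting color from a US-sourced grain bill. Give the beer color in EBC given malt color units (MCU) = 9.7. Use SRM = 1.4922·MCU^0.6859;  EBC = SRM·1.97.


SRM = 1.4922·9.7^0.6859 = 7.0901
EBC = 7.0901·1.97

13.9675 EBC


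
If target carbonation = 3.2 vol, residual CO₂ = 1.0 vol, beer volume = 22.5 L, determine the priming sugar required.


sugar = (target − residual)·4.0·V
sugar = (3.2 − 1.0)·4.0·22.5

198.0000 g


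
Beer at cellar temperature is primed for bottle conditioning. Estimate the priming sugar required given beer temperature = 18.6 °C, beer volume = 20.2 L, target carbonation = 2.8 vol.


residual = 14.695·(0.01821 + 0.09011·e^(−0.04·T));  sugar = (target − residual)·4.0·V
residual = 14.695·(0.01821 + 0.09011·e^(−0.04·18.6)) = 0.8969
sugar = (2.8 − 0.8969)·4.0·20.2

153.7743 g


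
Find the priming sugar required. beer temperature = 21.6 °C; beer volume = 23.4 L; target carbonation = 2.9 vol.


residual = 14.695·(0.01821 + 0.09011·e^(−0.04·T));  sugar = (target − residual)·4.0·V
residual = 14.695·(0.01821 + 0.09011·e^(−0.04·21.6)) = 0.8257
sugar = (2.9 − 0.8257)·4.0·23.4

194.1548 g


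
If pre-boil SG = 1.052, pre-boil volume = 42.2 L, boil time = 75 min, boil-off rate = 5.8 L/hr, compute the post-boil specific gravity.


V_post = V_pre − rate·(t/60);  SG_post = 1 + (SG_pre−1)·V_pre/V_post
V_post = 42.2 − 5.8·(75/60) = 34.9500
SG_post = 1 + (1.052 − 1)·42.2/34.9500

1.0628


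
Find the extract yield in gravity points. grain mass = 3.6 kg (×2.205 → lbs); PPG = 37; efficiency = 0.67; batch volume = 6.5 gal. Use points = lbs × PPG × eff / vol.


lbs = 3.6 × 2.205 = 7.9380
points = 7.9380 × 37 × 0.67 / 6.5

30.2743 points


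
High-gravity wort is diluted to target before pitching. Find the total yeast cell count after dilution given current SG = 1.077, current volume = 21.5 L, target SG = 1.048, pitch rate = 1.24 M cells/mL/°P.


V_w = V·((SG_c−1)/(SG_t−1)−1);  °P = 259 − 259/SG_t;  cells = rate·(V+V_w)·°P
V_w = 21.5·((1.077−1)/(1.048−1)−1) = 12.9896
V_final = 21.5 + 12.9896 = 34.4896
°P = 259 − 259/1.048 = 11.8626
cells = 1.24·34.4896·11.8626

507.3286 billion cells


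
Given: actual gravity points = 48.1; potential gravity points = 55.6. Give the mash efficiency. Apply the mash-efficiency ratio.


efficiency = actual / potential × 100
efficiency = 48.1 / 55.6 × 100

86.5108 %


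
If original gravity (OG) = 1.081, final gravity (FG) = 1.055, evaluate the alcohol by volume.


ABV = (OG − FG) · 131.25
ABV = (1.081 − 1.055) · 131.25

3.4125 % ABV


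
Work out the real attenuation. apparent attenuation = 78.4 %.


RA = AA · 0.8192
RA = 78.4 · 0.8192

64.2253 %


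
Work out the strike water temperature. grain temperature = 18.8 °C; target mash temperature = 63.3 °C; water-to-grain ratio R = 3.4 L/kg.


T_strike = (0.41/R)·(T_mash − T_grain) + T_mash
T_strike = (0.41/3.4)·(63.3 − 18.8) + 63.3

68.6662 °C


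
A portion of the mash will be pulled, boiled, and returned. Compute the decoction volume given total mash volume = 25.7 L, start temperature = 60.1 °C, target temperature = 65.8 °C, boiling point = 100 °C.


V_dec = V_total·(T_target − T_start)/(T_boil − T_start)
V_dec = 25.7·(65.8 − 60.1)/(100 − 60.1)

3.6714 L


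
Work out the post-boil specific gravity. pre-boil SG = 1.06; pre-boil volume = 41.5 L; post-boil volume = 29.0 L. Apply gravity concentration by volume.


SG_post = 1 + (SG_pre − 1)·V_pre/V_post
pts_pre = (1.06 − 1)·1000 = 60.0000
pts_post = 60.0000·41.5/29.0 = 85.8621
SG_post = 1 + 85.8621/1000

1.0859


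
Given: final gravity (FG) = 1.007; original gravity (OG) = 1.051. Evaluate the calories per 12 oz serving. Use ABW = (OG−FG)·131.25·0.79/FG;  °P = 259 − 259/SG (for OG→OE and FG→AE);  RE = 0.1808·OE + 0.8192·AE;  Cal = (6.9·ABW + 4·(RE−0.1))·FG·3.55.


ABW = (1.051 − 1.007)·131.25·0.79/1.007 = 4.5305
OE = 259 − 259/1.051 = 12.5680 °P
AE = 259 − 259/1.007 = 1.8004 °P
RE = 0.1808·12.5680 + 0.8192·1.8004 = 3.7472 °P
Cal = (6.9·4.5305 + 4·(3.7472−0.1))·1.007·3.55

163.9049 kcal


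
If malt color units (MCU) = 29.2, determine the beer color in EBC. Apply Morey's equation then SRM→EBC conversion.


SRM = 1.4922·MCU^0.6859;  EBC = SRM·1.97
SRM = 1.4922·29.2^0.6859 = 15.0985
EBC = 15.0985·1.97

29.7440 EBC


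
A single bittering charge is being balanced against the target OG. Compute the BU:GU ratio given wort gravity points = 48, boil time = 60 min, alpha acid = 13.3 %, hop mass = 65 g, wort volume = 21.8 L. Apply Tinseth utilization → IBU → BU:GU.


U = 1.65·0.000125^(GP/1000)·(1−e^(−0.04t))/4.15;  IBU = (α/100)·m·U·1000/V;  BU:GU = IBU/GP
U = 1.65·0.000125^(48/1000)·(1−e^(−0.04·60))/4.15 = 0.2348
IBU = (13.3/100)·65·0.2348·1000/21.8 = 93.1311
BU:GU = 93.1311/48

1.9402


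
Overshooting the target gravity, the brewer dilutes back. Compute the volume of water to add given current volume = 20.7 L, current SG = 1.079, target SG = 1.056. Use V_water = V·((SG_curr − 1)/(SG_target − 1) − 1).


V_water = 20.7·((1.079 − 1)/(1.056 − 1) − 1)

8.5018 L


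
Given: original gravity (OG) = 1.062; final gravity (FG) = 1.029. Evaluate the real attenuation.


AA = (OG−FG)/(OG−1)·100;  RA = AA·0.8192
AA = (1.062 − 1.029)/(1.062 − 1)·100 = 53.2258
RA = 53.2258·0.8192

43.6026 %


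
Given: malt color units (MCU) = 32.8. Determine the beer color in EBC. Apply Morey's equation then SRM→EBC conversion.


SRM = 1.4922·MCU^0.6859;  EBC = SRM·1.97
SRM = 1.4922·32.8^0.6859 = 16.3518
EBC = 16.3518·1.97

32.2130 EBC


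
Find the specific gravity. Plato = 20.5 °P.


SG = 259/(259 − P)
SG = 259/(259 − 20.5)

1.0860


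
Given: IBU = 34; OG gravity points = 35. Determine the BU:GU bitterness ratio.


BU:GU = IBU / OG_points
BU:GU = 34 / 35

0.9714


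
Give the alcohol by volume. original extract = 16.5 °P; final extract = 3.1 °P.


SG = 259/(259 − P);  ABV = (OG − FG)·131.25
OG = 259/(259 − 16.5) = 1.0680
FG = 259/(259 − 3.1) = 1.0121
ABV = (1.0680 − 1.0121)·131.25

7.3404 % ABV


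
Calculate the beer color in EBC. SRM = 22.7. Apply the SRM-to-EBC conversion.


EBC = SRM · 1.97
EBC = 22.7 · 1.97

44.7190 EBC


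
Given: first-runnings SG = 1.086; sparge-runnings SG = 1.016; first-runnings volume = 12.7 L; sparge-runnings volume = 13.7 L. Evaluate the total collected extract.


total = Σ (SG_i − 1)·1000·V_i
first = (1.086 − 1)·1000·12.7 = 1092.2000
sparge = (1.016 − 1)·1000·13.7 = 219.2000
total = 1092.2000 + 219.2000

1311.4000 gravity·L


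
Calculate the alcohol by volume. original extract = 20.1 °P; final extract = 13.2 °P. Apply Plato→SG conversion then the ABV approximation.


SG = 259/(259 − P);  ABV = (OG − FG)·131.25
OG = 259/(259 − 20.1) = 1.0841
FG = 259/(259 − 13.2) = 1.0537
ABV = (1.0841 − 1.0537)·131.25

3.9944 % ABV


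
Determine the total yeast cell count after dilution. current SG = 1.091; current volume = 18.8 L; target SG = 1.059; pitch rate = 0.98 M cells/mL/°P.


V_w = V·((SG_c−1)/(SG_t−1)−1);  °P = 259 − 259/SG_t;  cells = rate·(V+V_w)·°P
V_w = 18.8·((1.091−1)/(1.059−1)−1) = 10.1966
V_final = 18.8 + 10.1966 = 28.9966
°P = 259 − 259/1.059 = 14.4297
cells = 0.98·28.9966·14.4297

410.0427 billion cells


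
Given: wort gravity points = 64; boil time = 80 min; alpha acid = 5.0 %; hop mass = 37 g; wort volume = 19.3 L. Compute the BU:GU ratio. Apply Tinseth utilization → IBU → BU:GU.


U = 1.65·0.000125^(GP/1000)·(1−e^(−0.04t))/4.15;  IBU = (α/100)·m·U·1000/V;  BU:GU = IBU/GP
U = 1.65·0.000125^(64/1000)·(1−e^(−0.04·80))/4.15 = 0.2146
IBU = (5.0/100)·37·0.2146·1000/19.3 = 20.5674
BU:GU = 20.5674/64

0.3214


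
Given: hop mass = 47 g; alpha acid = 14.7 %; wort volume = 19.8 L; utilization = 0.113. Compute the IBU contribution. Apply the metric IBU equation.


IBU = (α/100)·mass·U·1000 / V
IBU = (14.7/100)·47·0.113·1000 / 19.8

39.4302 IBU


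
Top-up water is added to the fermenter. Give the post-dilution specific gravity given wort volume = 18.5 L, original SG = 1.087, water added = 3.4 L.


SG_new = 1 + (SG_old − 1)·V_old/(V_old + V_water)
pts = (1.087 − 1)·1000·18.5/(18.5 + 3.4) = 73.4932
SG_new = 1 + 73.4932/1000

1.0735


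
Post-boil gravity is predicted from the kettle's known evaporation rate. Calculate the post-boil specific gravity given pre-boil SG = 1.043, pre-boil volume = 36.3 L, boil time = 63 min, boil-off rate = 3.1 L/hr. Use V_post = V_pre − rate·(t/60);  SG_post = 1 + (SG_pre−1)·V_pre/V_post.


V_post = 36.3 − 3.1·(63/60) = 33.0450
SG_post = 1 + (1.043 − 1)·36.3/33.0450

1.0472


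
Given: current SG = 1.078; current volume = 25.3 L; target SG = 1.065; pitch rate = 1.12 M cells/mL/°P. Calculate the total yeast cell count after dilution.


V_w = V·((SG_c−1)/(SG_t−1)−1);  °P = 259 − 259/SG_t;  cells = rate·(V+V_w)·°P
V_w = 25.3·((1.078−1)/(1.065−1)−1) = 5.0600
V_final = 25.3 + 5.0600 = 30.3600
°P = 259 − 259/1.065 = 15.8075
cells = 1.12·30.3600·15.8075

537.5060 billion cells


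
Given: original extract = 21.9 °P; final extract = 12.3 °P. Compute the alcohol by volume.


SG = 259/(259 − P);  ABV = (OG − FG)·131.25
OG = 259/(259 − 21.9) = 1.0924
FG = 259/(259 − 12.3) = 1.0499
ABV = (1.0924 − 1.0499)·131.25

5.5792 % ABV


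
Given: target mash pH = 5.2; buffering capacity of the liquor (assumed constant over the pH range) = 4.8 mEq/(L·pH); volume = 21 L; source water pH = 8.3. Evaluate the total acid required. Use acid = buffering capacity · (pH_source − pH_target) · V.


acid = 4.8 · (8.3 − 5.2) · 21

312.4800 mEq


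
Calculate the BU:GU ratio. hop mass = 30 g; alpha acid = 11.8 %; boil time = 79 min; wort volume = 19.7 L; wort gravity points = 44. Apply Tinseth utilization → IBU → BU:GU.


U = 1.65·0.000125^(GP/1000)·(1−e^(−0.04t))/4.15;  IBU = (α/100)·m·U·1000/V;  BU:GU = IBU/GP
U = 1.65·0.000125^(44/1000)·(1−e^(−0.04·79))/4.15 = 0.2564
IBU = (11.8/100)·30·0.2564·1000/19.7 = 46.0691
BU:GU = 46.0691/44

1.0470


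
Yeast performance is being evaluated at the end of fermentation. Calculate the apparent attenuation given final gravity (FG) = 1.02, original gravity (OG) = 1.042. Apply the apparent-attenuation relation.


AA = (OG − FG)/(OG − 1) · 100
AA = (1.042 − 1.02)/(1.042 − 1) · 100

52.3810 %


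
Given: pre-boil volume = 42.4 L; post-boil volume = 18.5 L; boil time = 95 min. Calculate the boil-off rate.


rate = (V_pre − V_post) / (t_min/60)
rate = (42.4 − 18.5) / (95/60)

15.0947 L/hr


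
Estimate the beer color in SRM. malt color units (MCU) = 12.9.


SRM = 1.4922 · MCU^0.6859
SRM = 1.4922 · 12.9^0.6859

8.6215 SRM


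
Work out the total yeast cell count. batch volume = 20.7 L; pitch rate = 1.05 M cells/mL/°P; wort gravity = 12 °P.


cells (billions) = rate · V_L · °P
cells = 1.05 · 20.7 · 12

260.8200 billion cells


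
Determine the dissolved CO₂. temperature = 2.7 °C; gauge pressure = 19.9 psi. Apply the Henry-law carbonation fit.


vols = (P + 14.695)·(0.01821 + 0.09011·e^(−0.04·T))
vols = (19.9 + 14.695)·(0.01821 + 0.09011·e^(−0.04·2.7))

3.4282 volumes


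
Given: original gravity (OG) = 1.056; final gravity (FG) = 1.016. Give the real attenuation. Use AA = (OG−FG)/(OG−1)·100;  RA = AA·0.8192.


AA = (1.056 − 1.016)/(1.056 − 1)·100 = 71.4286
RA = 71.4286·0.8192

58.5143 %


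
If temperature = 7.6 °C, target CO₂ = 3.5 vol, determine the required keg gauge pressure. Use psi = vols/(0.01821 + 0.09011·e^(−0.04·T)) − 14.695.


psi = 3.5/(0.01821 + 0.09011·e^(−0.04·7.6)) − 14.695

26.6280 psi


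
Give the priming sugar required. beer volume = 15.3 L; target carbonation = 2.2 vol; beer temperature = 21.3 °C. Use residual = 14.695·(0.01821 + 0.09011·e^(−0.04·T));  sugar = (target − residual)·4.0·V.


residual = 14.695·(0.01821 + 0.09011·e^(−0.04·21.3)) = 0.8324
sugar = (2.2 − 0.8324)·4.0·15.3

83.6951 g


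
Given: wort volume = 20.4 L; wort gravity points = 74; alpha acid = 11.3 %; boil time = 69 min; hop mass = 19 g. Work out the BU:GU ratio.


U = 1.65·0.000125^(GP/1000)·(1−e^(−0.04t))/4.15;  IBU = (α/100)·m·U·1000/V;  BU:GU = IBU/GP
U = 1.65·0.000125^(74/1000)·(1−e^(−0.04·69))/4.15 = 0.1915
IBU = (11.3/100)·19·0.1915·1000/20.4 = 20.1564
BU:GU = 20.1564/74

0.2724


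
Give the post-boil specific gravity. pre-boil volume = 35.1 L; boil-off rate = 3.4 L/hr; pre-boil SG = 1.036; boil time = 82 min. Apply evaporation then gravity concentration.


V_post = V_pre − rate·(t/60);  SG_post = 1 + (SG_pre−1)·V_pre/V_post
V_post = 35.1 − 3.4·(82/60) = 30.4533
SG_post = 1 + (1.036 − 1)·35.1/30.4533

1.0415


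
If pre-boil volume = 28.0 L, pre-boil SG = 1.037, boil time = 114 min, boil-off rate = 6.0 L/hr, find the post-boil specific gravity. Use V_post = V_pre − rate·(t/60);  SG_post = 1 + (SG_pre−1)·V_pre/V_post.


V_post = 28.0 − 6.0·(114/60) = 16.6000
SG_post = 1 + (1.037 − 1)·28.0/16.6000

1.0624


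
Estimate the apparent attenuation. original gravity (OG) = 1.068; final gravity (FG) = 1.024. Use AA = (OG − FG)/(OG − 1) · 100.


AA = (1.068 − 1.024)/(1.068 − 1) · 100

64.7059 %


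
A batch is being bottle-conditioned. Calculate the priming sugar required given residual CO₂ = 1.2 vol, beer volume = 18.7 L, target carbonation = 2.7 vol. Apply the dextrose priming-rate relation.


sugar = (target − residual)·4.0·V
sugar = (2.7 − 1.2)·4.0·18.7

112.2000 g


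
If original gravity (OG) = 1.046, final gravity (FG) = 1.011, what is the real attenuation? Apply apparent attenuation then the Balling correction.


AA = (OG−FG)/(OG−1)·100;  RA = AA·0.8192
AA = (1.046 − 1.011)/(1.046 − 1)·100 = 76.0870
RA = 76.0870·0.8192

62.3304 %


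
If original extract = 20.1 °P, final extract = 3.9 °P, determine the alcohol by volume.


SG = 259/(259 − P);  ABV = (OG − FG)·131.25
OG = 259/(259 − 20.1) = 1.0841
FG = 259/(259 − 3.9) = 1.0153
ABV = (1.0841 − 1.0153)·131.25

9.0362 % ABV


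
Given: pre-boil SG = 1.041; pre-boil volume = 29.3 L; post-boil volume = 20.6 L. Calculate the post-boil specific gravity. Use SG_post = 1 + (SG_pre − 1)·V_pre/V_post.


pts_pre = (1.041 − 1)·1000 = 41.0000
pts_post = 41.0000·29.3/20.6 = 58.3155
SG_post = 1 + 58.3155/1000

1.0583


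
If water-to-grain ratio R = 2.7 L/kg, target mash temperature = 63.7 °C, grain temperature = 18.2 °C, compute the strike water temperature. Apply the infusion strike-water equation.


T_strike = (0.41/R)·(T_mash − T_grain) + T_mash
T_strike = (0.41/2.7)·(63.7 − 18.2) + 63.7

70.6093 °C


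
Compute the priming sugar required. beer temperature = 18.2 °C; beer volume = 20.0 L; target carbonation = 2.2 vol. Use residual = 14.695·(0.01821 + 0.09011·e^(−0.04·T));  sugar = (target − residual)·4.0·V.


residual = 14.695·(0.01821 + 0.09011·e^(−0.04·18.2)) = 0.9070
sugar = (2.2 − 0.9070)·4.0·20.0

103.4399 g


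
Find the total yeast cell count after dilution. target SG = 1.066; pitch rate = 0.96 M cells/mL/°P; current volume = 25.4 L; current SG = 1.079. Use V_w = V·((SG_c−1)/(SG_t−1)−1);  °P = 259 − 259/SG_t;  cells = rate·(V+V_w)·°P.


V_w = 25.4·((1.079−1)/(1.066−1)−1) = 5.0030
V_final = 25.4 + 5.0030 = 30.4030
°P = 259 − 259/1.066 = 16.0356
cells = 0.96·30.4030·16.0356

468.0310 billion cells


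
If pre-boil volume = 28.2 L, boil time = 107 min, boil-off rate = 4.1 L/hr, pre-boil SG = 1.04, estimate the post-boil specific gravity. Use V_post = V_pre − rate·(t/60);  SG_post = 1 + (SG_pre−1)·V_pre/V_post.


V_post = 28.2 − 4.1·(107/60) = 20.8883
SG_post = 1 + (1.04 − 1)·28.2/20.8883

1.0540


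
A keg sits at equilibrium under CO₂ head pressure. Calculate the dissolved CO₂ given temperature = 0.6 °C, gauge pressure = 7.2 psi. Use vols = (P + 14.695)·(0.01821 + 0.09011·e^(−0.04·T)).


vols = (7.2 + 14.695)·(0.01821 + 0.09011·e^(−0.04·0.6))

2.3249 volumes


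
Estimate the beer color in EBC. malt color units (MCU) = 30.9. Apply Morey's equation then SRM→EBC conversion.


SRM = 1.4922·MCU^0.6859;  EBC = SRM·1.97
SRM = 1.4922·30.9^0.6859 = 15.6960
EBC = 15.6960·1.97

30.9212 EBC


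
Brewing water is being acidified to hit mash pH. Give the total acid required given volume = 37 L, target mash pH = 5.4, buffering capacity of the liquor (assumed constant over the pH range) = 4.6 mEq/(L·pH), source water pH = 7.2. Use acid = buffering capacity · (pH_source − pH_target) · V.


acid = 4.6 · (7.2 − 5.4) · 37

306.3600 mEq


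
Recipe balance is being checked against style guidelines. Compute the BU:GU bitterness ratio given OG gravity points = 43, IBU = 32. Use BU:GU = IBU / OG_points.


BU:GU = 32 / 43

0.7442


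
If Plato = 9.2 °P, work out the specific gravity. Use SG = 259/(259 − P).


SG = 259/(259 − 9.2)

1.0368


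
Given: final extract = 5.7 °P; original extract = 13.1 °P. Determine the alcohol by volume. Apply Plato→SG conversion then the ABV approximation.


SG = 259/(259 − P);  ABV = (OG − FG)·131.25
OG = 259/(259 − 13.1) = 1.0533
FG = 259/(259 − 5.7) = 1.0225
ABV = (1.0533 − 1.0225)·131.25

4.0387 % ABV


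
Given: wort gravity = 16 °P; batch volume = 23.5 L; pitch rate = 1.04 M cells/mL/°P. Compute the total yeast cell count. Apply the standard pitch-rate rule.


cells (billions) = rate · V_L · °P
cells = 1.04 · 23.5 · 16

391.0400 billion cells


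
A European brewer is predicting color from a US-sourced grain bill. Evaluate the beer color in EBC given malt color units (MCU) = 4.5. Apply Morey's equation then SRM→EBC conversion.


SRM = 1.4922·MCU^0.6859;  EBC = SRM·1.97
SRM = 1.4922·4.5^0.6859 = 4.1866
EBC = 4.1866·1.97

8.2477 EBC


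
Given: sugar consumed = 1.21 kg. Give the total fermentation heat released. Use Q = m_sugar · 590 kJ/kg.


Q = 1.21 · 590

713.9000 kJ


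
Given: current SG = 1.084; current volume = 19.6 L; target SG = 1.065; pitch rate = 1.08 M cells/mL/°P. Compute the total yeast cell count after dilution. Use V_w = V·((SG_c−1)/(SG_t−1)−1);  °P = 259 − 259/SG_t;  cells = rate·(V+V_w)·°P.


V_w = 19.6·((1.084−1)/(1.065−1)−1) = 5.7292
V_final = 19.6 + 5.7292 = 25.3292
°P = 259 − 259/1.065 = 15.8075
cells = 1.08·25.3292·15.8075

432.4235 billion cells


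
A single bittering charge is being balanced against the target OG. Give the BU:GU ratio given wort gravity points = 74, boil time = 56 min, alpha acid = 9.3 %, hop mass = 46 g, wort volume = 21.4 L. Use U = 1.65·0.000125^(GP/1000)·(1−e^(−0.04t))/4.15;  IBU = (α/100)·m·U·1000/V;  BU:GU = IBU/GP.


U = 1.65·0.000125^(74/1000)·(1−e^(−0.04·56))/4.15 = 0.1827
IBU = (9.3/100)·46·0.1827·1000/21.4 = 36.5215
BU:GU = 36.5215/74

0.4935


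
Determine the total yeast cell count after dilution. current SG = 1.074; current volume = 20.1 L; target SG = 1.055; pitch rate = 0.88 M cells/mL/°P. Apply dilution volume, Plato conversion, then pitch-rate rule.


V_w = V·((SG_c−1)/(SG_t−1)−1);  °P = 259 − 259/SG_t;  cells = rate·(V+V_w)·°P
V_w = 20.1·((1.074−1)/(1.055−1)−1) = 6.9436
V_final = 20.1 + 6.9436 = 27.0436
°P = 259 − 259/1.055 = 13.5024
cells = 0.88·27.0436·13.5024

321.3348 billion cells


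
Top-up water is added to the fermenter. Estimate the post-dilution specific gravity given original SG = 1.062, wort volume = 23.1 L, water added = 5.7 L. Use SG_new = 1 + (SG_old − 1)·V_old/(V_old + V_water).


pts = (1.062 − 1)·1000·23.1/(23.1 + 5.7) = 49.7292
SG_new = 1 + 49.7292/1000

1.0497


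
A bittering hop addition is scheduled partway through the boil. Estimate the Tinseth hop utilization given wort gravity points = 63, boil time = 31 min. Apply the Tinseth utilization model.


U = 1.65·0.000125^(GP/1000) · (1 − e^(−0.04·t))/4.15
bigness = 1.65·0.000125^(63/1000) = 0.9367
boil_factor = (1 − e^(−0.04·31))/4.15 = 0.1712
U = 0.9367 · 0.1712

0.1604
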